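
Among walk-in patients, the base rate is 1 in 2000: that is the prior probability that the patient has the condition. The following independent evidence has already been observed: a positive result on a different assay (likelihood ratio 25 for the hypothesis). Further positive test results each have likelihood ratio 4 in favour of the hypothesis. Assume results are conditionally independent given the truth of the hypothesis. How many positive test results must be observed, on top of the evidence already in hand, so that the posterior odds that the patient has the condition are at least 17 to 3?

5

Prior odds = 0.0005/0.9995 = 1/1999.
Bayes factor of the evidence already in hand = 25.
Odds after that evidence = (1/1999) × 25 = 25/1999.
Target odds = 17/3.
Need 4ⁿ ≥ 17/3 ÷ (25/1999) = 33983/75.
4⁴ = 256 falls short of 33983/75 but 4⁵ = 1024 reaches it, so n = 5.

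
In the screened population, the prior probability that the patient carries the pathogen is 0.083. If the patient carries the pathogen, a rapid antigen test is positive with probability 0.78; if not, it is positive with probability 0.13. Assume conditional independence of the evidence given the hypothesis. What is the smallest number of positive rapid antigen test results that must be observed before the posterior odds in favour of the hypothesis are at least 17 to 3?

Prior odds = 0.083/0.917 = 83/917.
Likelihood ratio of a positive = 0.78/0.13 = 6.
Target odds = 17/3.
Need (83/917) × 6ⁿ ≥ 17/3, i.e. 6ⁿ ≥ 15589/249.
6² = 36 falls short of 15589/249 but 6³ = 216 reaches it, so n = 3.

3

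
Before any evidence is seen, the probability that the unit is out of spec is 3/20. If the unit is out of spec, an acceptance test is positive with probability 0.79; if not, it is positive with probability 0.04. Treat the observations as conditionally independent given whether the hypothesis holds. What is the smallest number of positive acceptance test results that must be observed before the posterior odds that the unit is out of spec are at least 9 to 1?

Prior odds: 0.15 ÷ 0.85 = 3/17.
Likelihood ratio of a positive = 0.79/0.04 = 19.75.
Target odds = 9.
Need (3/17) × 19.75ⁿ ≥ 9, i.e. 19.75ⁿ ≥ 51.
19.75¹ = 19.75 falls short of 51 but 19.75² = 390.0625 reaches it, so n = 2.

2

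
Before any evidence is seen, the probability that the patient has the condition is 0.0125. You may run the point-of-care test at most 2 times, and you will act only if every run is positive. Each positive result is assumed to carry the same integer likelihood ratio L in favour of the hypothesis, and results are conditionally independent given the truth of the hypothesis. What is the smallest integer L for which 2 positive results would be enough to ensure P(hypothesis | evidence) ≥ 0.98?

Prior odds = 0.0125/0.9875 = 1/79.
Target odds = 0.98/0.02 = 49.
Need L² ≥ 49 ÷ (1/79) = 3871.
62² = 3844 < 3871 ≤ 3969 = 63², so L = 63.

63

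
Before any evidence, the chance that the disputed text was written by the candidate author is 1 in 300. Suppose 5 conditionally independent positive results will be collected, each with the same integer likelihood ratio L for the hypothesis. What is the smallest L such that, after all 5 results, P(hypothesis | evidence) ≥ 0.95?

Prior odds = (1/300)/(299/300) = 1/299.
Target odds = 0.95/0.05 = 19.
Need L⁵ ≥ 19 ÷ (1/299) = 5681.
5⁵ = 3125 < 5681 ≤ 7776 = 6⁵, so L = 6.

6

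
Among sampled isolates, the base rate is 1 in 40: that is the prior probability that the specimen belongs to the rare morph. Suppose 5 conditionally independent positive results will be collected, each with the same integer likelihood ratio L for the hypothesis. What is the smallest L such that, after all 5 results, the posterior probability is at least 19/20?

Prior odds = 0.025/0.975 = 1/39.
Target odds = 0.95/0.05 = 19.
Need L⁵ ≥ 19 ÷ (1/39) = 741.
3⁵ = 243 < 741 ≤ 1024 = 4⁵, so L = 4.

4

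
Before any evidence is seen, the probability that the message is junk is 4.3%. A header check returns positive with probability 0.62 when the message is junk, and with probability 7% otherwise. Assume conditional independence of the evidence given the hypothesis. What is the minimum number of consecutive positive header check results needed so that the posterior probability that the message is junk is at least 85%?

3

Prior odds = 0.043/0.957 = 43/957.
Likelihood ratio of a positive result = 0.62/0.07 = 62/7.
Target odds: 0.85 ÷ 0.15 = 17/3.
Need (43/957) × (62/7)ⁿ ≥ 17/3, i.e. (62/7)ⁿ ≥ 5423/43.
(62/7)² = 3844/49 falls short of 5423/43 but (62/7)³ = 238328/343 reaches it, so n = 3.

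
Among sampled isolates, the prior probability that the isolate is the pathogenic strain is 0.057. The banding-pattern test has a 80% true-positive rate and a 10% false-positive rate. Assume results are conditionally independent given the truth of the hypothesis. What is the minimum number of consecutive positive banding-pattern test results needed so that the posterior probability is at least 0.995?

4

Prior odds: 0.057 ÷ 0.943 = 57/943.
Likelihood ratio of a positive result = 0.8/0.1 = 8.
Target posterior odds = 0.995/0.005 = 199.
Need (57/943) × 8ⁿ ≥ 199, i.e. 8ⁿ ≥ 187657/57.
8³ = 512 falls short of 187657/57 but 8⁴ = 4096 reaches it, so n = 4.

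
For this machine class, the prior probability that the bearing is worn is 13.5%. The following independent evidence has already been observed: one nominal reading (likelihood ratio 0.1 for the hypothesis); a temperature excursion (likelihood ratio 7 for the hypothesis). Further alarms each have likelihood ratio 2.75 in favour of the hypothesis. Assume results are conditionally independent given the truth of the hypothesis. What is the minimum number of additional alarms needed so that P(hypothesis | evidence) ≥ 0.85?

4

Prior odds = 0.135/0.865 = 27/173.
Combined Bayes factor of the evidence already in hand = 0.1 × 7 = 0.7.
Odds after that evidence = (27/173) × 0.7 = 189/1730.
Target odds = 0.85/0.15 = 17/3.
Need 2.75ⁿ ≥ 17/3 ÷ (189/1730) = 29410/567.
2.75³ = 20.796875 falls short of 29410/567 but 2.75⁴ = 57.19140625 reaches it, so n = 4.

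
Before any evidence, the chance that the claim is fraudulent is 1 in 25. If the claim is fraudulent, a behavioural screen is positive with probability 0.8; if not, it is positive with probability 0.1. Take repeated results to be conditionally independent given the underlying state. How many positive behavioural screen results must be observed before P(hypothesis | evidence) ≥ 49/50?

4

Prior odds: 0.04 ÷ 0.96 = 1/24.
Likelihood ratio of a positive = 0.8/0.1 = 8.
Target posterior odds = 0.98/0.02 = 49.
Need (1/24) × 8ⁿ ≥ 49, i.e. 8ⁿ ≥ 1176.
8³ = 512 falls short of 1176 but 8⁴ = 4096 reaches it, so n = 4.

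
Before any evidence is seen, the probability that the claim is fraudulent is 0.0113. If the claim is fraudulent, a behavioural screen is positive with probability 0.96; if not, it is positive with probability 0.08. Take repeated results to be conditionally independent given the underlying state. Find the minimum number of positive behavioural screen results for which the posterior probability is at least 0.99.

Prior odds = 0.0113/0.9887 = 113/9887.
Likelihood ratio of a positive = 0.96/0.08 = 12.
Target posterior odds = 0.99/0.01 = 99.
Need (113/9887) × 12ⁿ ≥ 99, i.e. 12ⁿ ≥ 978813/113.
12³ = 1728 falls short of 978813/113 but 12⁴ = 20736 reaches it, so n = 4.

4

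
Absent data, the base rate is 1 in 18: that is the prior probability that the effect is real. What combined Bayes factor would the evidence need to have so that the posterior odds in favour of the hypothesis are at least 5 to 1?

Prior odds = (1/18)/(17/18) = 1/17.
Target odds = 5.
Required Bayes factor = 5 ÷ (1/17) = 85.

85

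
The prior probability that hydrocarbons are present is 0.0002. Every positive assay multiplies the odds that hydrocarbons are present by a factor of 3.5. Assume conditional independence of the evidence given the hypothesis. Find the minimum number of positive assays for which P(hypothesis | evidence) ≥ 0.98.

Prior odds = 0.0002/0.9998 = 1/4999.
Likelihood ratio per positive assay = 3.5.
Target posterior odds = 0.98/0.02 = 49.
Require 3.5ⁿ ≥ 49 ÷ (1/4999) = 244951.
3.5⁹ = 40353607/512 falls short of 244951 but 3.5¹⁰ = 282475249/1024 reaches it, so n = 10.

10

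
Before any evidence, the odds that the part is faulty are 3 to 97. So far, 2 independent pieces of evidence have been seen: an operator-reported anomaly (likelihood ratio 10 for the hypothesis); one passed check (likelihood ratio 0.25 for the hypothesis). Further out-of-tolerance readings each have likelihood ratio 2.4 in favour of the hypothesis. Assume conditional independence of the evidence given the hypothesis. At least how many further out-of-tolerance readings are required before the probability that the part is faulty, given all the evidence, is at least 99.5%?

9

Prior odds = 3/97.
Combined Bayes factor of the evidence already in hand = 10 × 0.25 = 2.5.
Odds after that evidence = (3/97) × 2.5 = 15/194.
Target odds = 0.995/0.005 = 199.
Need 2.4ⁿ ≥ 199 ÷ (15/194) = 38606/15.
2.4⁸ = 429981696/390625 falls short of 38606/15 but 2.4⁹ ≈2641.81 reaches it, so n = 9.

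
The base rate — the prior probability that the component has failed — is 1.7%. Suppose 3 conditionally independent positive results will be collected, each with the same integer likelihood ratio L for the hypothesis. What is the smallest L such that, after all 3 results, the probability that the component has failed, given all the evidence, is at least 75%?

Prior odds = 0.017/0.983 = 17/983.
Target odds = 0.75/0.25 = 3.
Need L³ ≥ 3 ÷ (17/983) = 2949/17.
5³ = 125 < 2949/17 ≤ 216 = 6³, so L = 6.

6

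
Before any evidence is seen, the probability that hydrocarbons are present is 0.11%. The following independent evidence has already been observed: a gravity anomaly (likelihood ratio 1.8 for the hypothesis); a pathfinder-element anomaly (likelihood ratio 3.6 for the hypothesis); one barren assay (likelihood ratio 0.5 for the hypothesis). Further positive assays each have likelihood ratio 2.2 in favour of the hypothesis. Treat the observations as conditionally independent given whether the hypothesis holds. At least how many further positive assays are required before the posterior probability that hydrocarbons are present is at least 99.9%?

16

Prior odds = 0.0011/0.9989 = 11/9989.
Combined Bayes factor of the evidence already in hand = 1.8 × 3.6 × 0.5 = 3.24.
Odds after that evidence = (11/9989) × 3.24 = 891/249725.
Target odds = 0.999/0.001 = 999.
Need 2.2ⁿ ≥ 999 ÷ (891/249725) = 9239825/33.
2.2¹⁵ ≈136880 falls short of 9239825/33 but 2.2¹⁶ ≈301136 reaches it, so n = 16.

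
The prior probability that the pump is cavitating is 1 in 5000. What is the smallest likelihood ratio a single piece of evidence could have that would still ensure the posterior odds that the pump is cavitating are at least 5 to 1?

24995

Prior odds = 0.0002/0.9998 = 1/4999.
Target odds = 5.
Required Bayes factor = 5 ÷ (1/4999) = 24995.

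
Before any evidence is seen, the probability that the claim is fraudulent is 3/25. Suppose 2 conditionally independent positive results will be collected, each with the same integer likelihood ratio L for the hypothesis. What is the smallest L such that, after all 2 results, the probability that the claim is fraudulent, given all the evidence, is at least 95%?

12

Prior odds = 0.12/0.88 = 3/22.
Target odds = 0.95/0.05 = 19.
Need L² ≥ 19 ÷ (3/22) = 418/3.
11² = 121 < 418/3 ≤ 144 = 12², so L = 12.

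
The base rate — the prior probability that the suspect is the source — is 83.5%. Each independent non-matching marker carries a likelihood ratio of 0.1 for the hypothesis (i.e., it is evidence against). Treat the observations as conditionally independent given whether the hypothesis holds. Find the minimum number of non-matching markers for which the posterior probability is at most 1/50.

Prior odds = 0.835/0.165 = 167/33.
Likelihood ratio per non-matching marker = 0.1.
Target odds: 0.02 ÷ 0.98 = 1/49.
Need (167/33) × 0.1ⁿ ≤ 1/49, i.e. 0.1ⁿ ≤ 33/8183.
0.1² = 0.01 is still above 33/8183 but 0.1³ = 0.001 is at or below it, so n = 3.

3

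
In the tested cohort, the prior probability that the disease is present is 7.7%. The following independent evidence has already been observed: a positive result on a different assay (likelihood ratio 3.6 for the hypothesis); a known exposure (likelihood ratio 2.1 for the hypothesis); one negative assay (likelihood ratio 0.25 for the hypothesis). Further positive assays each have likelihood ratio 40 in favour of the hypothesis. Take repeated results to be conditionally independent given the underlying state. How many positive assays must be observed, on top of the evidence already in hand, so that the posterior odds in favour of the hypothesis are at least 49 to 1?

2

Prior odds = 0.077/0.923 = 77/923.
Combined Bayes factor of the evidence already in hand = 3.6 × 2.1 × 0.25 = 1.89.
Odds after that evidence = (77/923) × 1.89 = 14553/92300.
Target odds = 49.
Need 40ⁿ ≥ 49 ÷ (14553/92300) = 92300/297.
40¹ = 40 falls short of 92300/297 but 40² = 1600 reaches it, so n = 2.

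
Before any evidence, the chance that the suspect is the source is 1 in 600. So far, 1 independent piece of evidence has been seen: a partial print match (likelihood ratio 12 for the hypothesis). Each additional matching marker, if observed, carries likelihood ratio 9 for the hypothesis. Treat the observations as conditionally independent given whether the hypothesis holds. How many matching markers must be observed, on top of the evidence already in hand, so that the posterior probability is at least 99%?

4

Prior odds = (1/600)/(599/600) = 1/599.
Bayes factor of the evidence already in hand = 12.
Odds after that evidence = (1/599) × 12 = 12/599.
Target odds = 0.99/0.01 = 99.
Need 9ⁿ ≥ 99 ÷ (12/599) = 4941.75.
9³ = 729 falls short of 4941.75 but 9⁴ = 6561 reaches it, so n = 4.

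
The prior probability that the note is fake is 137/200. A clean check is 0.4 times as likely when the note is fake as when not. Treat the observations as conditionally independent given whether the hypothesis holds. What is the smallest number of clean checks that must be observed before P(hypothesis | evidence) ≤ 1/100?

Prior odds: 0.685 ÷ 0.315 = 137/63.
Likelihood ratio per clean check = 0.4.
Target odds: 0.01 ÷ 0.99 = 1/99.
Require 0.4ⁿ ≤ 1/99 ÷ (137/63) = 7/1507.
0.4⁵ = 0.01024 is still above 7/1507 but 0.4⁶ = 64/15625 is at or below it, so n = 6.

6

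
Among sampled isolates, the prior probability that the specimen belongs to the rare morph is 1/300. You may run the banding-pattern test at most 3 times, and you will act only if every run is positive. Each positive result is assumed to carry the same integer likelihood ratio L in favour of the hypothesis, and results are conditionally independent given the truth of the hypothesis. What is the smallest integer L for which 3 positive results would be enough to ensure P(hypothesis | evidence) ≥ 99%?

31

Prior odds = (1/300)/(299/300) = 1/299.
Target odds = 0.99/0.01 = 99.
Need L³ ≥ 99 ÷ (1/299) = 29601.
30³ = 27000 < 29601 ≤ 29791 = 31³, so L = 31.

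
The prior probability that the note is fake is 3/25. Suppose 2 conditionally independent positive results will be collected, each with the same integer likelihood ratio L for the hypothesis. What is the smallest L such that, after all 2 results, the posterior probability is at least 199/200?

Prior odds = 0.12/0.88 = 3/22.
Target odds = 0.995/0.005 = 199.
Need L² ≥ 199 ÷ (3/22) = 4378/3.
38² = 1444 < 4378/3 ≤ 1521 = 39², so L = 39.

39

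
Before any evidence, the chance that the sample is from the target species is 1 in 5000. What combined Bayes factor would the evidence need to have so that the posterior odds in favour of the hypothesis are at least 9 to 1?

Prior odds = 0.0002/0.9998 = 1/4999.
Target odds = 9.
Required Bayes factor = 9 ÷ (1/4999) = 44991.

44991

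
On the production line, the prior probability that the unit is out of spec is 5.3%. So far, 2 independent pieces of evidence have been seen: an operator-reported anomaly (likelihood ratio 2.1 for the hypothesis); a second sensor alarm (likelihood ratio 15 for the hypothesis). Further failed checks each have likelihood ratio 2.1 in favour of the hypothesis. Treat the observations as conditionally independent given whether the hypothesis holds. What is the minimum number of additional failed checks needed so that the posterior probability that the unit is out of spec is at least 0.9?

3

Prior odds = 0.053/0.947 = 53/947.
Combined Bayes factor of the evidence already in hand = 2.1 × 15 = 31.5.
Odds after that evidence = (53/947) × 31.5 = 3339/1894.
Target odds = 0.9/0.1 = 9.
Need 2.1ⁿ ≥ 9 ÷ (3339/1894) = 1894/371.
2.1² = 4.41 falls short of 1894/371 but 2.1³ = 9.261 reaches it, so n = 3.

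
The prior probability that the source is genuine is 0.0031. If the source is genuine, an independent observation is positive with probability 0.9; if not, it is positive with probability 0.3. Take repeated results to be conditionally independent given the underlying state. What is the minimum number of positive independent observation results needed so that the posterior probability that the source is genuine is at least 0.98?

9

Prior odds = 0.0031/0.9969 = 31/9969.
Likelihood ratio of a positive = 0.9/0.3 = 3.
Target posterior odds = 0.98/0.02 = 49.
Need (31/9969) × 3ⁿ ≥ 49, i.e. 3ⁿ ≥ 488481/31.
3⁸ = 6561 falls short of 488481/31 but 3⁹ = 19683 reaches it, so n = 9.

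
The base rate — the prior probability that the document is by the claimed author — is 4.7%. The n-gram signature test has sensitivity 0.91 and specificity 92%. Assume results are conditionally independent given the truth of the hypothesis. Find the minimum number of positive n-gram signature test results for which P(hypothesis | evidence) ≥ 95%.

Prior odds: 0.047 ÷ 0.953 = 47/953.
False-positive rate = 1 − 0.92 = 0.08; likelihood ratio of a positive = 0.91/0.08 = 11.375.
Target posterior odds = 0.95/0.05 = 19.
Need (47/953) × 11.375ⁿ ≥ 19, i.e. 11.375ⁿ ≥ 18107/47.
11.375² = 129.390625 falls short of 18107/47 but 11.375³ = 753571/512 reaches it, so n = 3.

3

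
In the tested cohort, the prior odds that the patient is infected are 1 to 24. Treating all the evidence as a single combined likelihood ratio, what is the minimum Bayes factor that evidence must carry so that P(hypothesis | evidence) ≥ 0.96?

576

Prior odds = 1/24.
Target odds = 0.96/0.04 = 24.
Required Bayes factor = 24 ÷ (1/24) = 576.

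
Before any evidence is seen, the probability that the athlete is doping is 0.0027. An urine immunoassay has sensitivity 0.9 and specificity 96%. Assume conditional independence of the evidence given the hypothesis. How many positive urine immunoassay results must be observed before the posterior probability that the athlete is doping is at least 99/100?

Prior odds = 0.0027/0.9973 = 27/9973.
False-positive rate = 1 − 0.96 = 0.04; likelihood ratio of a positive = 0.9/0.04 = 22.5.
Target posterior odds = 0.99/0.01 = 99.
Require 22.5ⁿ ≥ 99 ÷ (27/9973) = 109703/3.
22.5³ = 11390.625 falls short of 109703/3 but 22.5⁴ = 256289.0625 reaches it, so n = 4.

4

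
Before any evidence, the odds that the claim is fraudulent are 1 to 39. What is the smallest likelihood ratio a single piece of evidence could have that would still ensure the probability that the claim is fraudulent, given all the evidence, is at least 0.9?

351

Prior odds = 1/39.
Target odds = 0.9/0.1 = 9.
Required Bayes factor = 9 ÷ (1/39) = 351.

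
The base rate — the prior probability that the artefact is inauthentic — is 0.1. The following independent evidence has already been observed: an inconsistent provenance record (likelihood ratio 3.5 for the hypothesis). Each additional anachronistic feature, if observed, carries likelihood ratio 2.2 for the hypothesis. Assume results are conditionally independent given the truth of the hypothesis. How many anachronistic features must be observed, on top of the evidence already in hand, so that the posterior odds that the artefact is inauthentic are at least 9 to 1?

Prior odds = 0.1/0.9 = 1/9.
Bayes factor of the evidence already in hand = 3.5.
Odds after that evidence = (1/9) × 3.5 = 7/18.
Target odds = 9.
Need 2.2ⁿ ≥ 9 ÷ (7/18) = 162/7.
2.2³ = 10.648 falls short of 162/7 but 2.2⁴ = 23.4256 reaches it, so n = 4.

4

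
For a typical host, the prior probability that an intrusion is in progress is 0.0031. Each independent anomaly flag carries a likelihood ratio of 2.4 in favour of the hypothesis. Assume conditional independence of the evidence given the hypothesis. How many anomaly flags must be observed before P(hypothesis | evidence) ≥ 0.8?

9

Prior odds: 0.0031 ÷ 0.9969 = 31/9969.
Likelihood ratio per anomaly flag = 2.4.
Target odds: 0.8 ÷ 0.2 = 4.
Require 2.4ⁿ ≥ 4 ÷ (31/9969) = 39876/31.
2.4⁸ = 429981696/390625 falls short of 39876/31 but 2.4⁹ ≈2641.81 reaches it, so n = 9.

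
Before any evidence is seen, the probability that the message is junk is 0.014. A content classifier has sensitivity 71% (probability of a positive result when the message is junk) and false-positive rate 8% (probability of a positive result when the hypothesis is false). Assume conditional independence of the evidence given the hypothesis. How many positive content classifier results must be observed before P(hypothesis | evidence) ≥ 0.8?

Prior odds: 0.014 ÷ 0.986 = 7/493.
Likelihood ratio of a positive result = 0.71/0.08 = 8.875.
Target odds: 0.8 ÷ 0.2 = 4.
Need (7/493) × 8.875ⁿ ≥ 4, i.e. 8.875ⁿ ≥ 1972/7.
8.875² = 78.765625 falls short of 1972/7 but 8.875³ = 357911/512 reaches it, so n = 3.

3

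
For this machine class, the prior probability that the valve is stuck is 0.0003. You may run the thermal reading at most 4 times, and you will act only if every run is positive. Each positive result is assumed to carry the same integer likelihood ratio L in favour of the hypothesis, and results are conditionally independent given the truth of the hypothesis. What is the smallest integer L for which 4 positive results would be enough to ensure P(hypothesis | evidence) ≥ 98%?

21

Prior odds = 0.0003/0.9997 = 3/9997.
Target odds = 0.98/0.02 = 49.
Need L⁴ ≥ 49 ÷ (3/9997) = 489853/3.
20⁴ = 160000 < 489853/3 ≤ 194481 = 21⁴, so L = 21.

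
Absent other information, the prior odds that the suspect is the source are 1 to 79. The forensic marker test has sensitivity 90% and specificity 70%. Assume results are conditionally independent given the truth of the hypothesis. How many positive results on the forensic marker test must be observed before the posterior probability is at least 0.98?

Prior odds = 1/79.
False-positive rate = 1 − 0.7 = 0.3; likelihood ratio of a positive = 0.9/0.3 = 3.
Target odds: 0.98 ÷ 0.02 = 49.
Require 3ⁿ ≥ 49 ÷ (1/79) = 3871.
3⁷ = 2187 falls short of 3871 but 3⁸ = 6561 reaches it, so n = 8.

8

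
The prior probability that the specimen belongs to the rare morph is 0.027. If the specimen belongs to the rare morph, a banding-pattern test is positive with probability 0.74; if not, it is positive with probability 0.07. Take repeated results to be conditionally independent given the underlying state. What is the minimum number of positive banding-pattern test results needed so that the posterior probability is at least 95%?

3

Prior odds: 0.027 ÷ 0.973 = 27/973.
Likelihood ratio of a positive = 0.74/0.07 = 74/7.
Target posterior odds = 0.95/0.05 = 19.
Need (27/973) × (74/7)ⁿ ≥ 19, i.e. (74/7)ⁿ ≥ 18487/27.
(74/7)² = 5476/49 falls short of 18487/27 but (74/7)³ = 405224/343 reaches it, so n = 3.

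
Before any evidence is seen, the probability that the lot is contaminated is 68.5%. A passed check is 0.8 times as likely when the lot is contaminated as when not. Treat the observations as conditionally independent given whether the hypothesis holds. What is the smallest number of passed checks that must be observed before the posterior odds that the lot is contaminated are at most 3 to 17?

Prior odds = 0.685/0.315 = 137/63.
Likelihood ratio per passed check = 0.8.
Target odds = 3/17.
Need (137/63) × 0.8ⁿ ≤ 3/17, i.e. 0.8ⁿ ≤ 189/2329.
0.8¹¹ = 4194304/48828125 is still above 189/2329 but 0.8¹² = 16777216/244140625 is at or below it, so n = 12.

12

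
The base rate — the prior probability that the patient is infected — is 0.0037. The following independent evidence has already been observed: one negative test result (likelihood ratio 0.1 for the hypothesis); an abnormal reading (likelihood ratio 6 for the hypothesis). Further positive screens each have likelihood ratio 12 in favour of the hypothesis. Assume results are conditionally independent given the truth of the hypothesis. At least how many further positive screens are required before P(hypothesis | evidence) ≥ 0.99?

5

Prior odds = 0.0037/0.9963 = 37/9963.
Combined Bayes factor of the evidence already in hand = 0.1 × 6 = 0.6.
Odds after that evidence = (37/9963) × 0.6 = 37/16605.
Target odds = 0.99/0.01 = 99.
Need 12ⁿ ≥ 99 ÷ (37/16605) = 1643895/37.
12⁴ = 20736 falls short of 1643895/37 but 12⁵ = 248832 reaches it, so n = 5.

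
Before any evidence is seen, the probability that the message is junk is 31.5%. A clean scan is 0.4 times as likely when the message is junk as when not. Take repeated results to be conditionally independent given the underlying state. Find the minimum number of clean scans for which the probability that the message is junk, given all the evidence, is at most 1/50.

4

Prior odds: 0.315 ÷ 0.685 = 63/137.
Likelihood ratio per clean scan = 0.4.
Target odds: 0.02 ÷ 0.98 = 1/49.
Require 0.4ⁿ ≤ 1/49 ÷ (63/137) = 137/3087.
0.4³ = 0.064 is still above 137/3087 but 0.4⁴ = 0.0256 is at or below it, so n = 4.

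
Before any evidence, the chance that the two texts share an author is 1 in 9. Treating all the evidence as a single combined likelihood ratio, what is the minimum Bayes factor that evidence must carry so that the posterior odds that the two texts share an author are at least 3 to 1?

24

Prior odds = (1/9)/(8/9) = 0.125.
Target odds = 3.
Required Bayes factor = 3 ÷ 0.125 = 24.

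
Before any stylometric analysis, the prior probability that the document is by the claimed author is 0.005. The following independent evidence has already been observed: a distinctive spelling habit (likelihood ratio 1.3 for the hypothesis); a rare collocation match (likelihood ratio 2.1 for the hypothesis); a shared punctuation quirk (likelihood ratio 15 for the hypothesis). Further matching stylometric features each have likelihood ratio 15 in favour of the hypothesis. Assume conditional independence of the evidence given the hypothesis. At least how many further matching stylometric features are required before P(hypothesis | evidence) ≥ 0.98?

Prior odds = 0.005/0.995 = 1/199.
Combined Bayes factor of the evidence already in hand = 1.3 × 2.1 × 15 = 40.95.
Odds after that evidence = (1/199) × 40.95 = 819/3980.
Target odds = 0.98/0.02 = 49.
Need 15ⁿ ≥ 49 ÷ (819/3980) = 27860/117.
15² = 225 falls short of 27860/117 but 15³ = 3375 reaches it, so n = 3.

3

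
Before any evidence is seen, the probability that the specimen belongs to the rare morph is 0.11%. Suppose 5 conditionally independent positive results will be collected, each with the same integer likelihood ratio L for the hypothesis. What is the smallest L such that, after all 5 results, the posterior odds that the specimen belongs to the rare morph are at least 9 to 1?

7

Prior odds = 0.0011/0.9989 = 11/9989.
Target odds = 9.
Need L⁵ ≥ 9 ÷ (11/9989) = 89901/11.
6⁵ = 7776 < 89901/11 ≤ 16807 = 7⁵, so L = 7.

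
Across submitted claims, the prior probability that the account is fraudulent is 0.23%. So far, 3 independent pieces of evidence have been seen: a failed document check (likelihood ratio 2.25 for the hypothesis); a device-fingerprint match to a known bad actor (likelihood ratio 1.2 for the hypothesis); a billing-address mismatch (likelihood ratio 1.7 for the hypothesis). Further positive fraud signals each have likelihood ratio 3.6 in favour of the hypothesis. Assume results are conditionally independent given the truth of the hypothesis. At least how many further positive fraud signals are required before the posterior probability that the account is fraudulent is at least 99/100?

8

Prior odds = 0.0023/0.9977 = 23/9977.
Combined Bayes factor of the evidence already in hand = 2.25 × 1.2 × 1.7 = 4.59.
Odds after that evidence = (23/9977) × 4.59 = 10557/997700.
Target odds = 0.99/0.01 = 99.
Need 3.6ⁿ ≥ 99 ÷ (10557/997700) = 10974700/1173.
3.6⁷ = 612220032/78125 falls short of 10974700/1173 but 3.6⁸ ≈28211.1 reaches it, so n = 8.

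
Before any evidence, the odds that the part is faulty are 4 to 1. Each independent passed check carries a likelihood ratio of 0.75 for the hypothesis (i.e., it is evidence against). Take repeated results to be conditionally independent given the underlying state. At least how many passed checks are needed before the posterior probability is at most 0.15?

11

Prior odds = 4.
Likelihood ratio per passed check = 0.75.
Target odds: 0.15 ÷ 0.85 = 3/17.
Require 0.75ⁿ ≤ 3/17 ÷ 4 = 3/68.
0.75¹⁰ = 59049/1048576 is still above 3/68 but 0.75¹¹ = 177147/4194304 is at or below it, so n = 11.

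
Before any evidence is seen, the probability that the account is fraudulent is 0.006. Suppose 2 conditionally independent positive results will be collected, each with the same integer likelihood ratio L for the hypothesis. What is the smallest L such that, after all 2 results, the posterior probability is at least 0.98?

91

Prior odds = 0.006/0.994 = 3/497.
Target odds = 0.98/0.02 = 49.
Need L² ≥ 49 ÷ (3/497) = 24353/3.
90² = 8100 < 24353/3 ≤ 8281 = 91², so L = 91.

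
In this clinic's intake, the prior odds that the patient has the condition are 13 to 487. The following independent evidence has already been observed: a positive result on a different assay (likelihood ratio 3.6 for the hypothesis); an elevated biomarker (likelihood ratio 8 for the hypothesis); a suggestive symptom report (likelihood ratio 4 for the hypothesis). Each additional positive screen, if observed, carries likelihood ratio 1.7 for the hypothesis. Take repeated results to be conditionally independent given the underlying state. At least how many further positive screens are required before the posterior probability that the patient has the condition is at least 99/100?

7

Prior odds = 13/487.
Combined Bayes factor of the evidence already in hand = 3.6 × 8 × 4 = 115.2.
Odds after that evidence = (13/487) × 115.2 = 7488/2435.
Target odds = 0.99/0.01 = 99.
Need 1.7ⁿ ≥ 99 ÷ (7488/2435) = 26785/832.
1.7⁶ = 24137569/1000000 falls short of 26785/832 but 1.7⁷ = 410338673/10000000 reaches it, so n = 7.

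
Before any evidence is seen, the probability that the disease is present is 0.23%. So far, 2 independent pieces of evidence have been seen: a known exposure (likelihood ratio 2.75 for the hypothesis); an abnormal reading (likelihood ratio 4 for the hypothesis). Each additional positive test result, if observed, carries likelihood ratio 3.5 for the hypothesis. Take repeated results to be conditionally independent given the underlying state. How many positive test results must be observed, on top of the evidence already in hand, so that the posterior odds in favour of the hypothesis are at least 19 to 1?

Prior odds = 0.0023/0.9977 = 23/9977.
Combined Bayes factor of the evidence already in hand = 2.75 × 4 = 11.
Odds after that evidence = (23/9977) × 11 = 23/907.
Target odds = 19.
Need 3.5ⁿ ≥ 19 ÷ (23/907) = 17233/23.
3.5⁵ = 525.21875 falls short of 17233/23 but 3.5⁶ = 1838.265625 reaches it, so n = 6.

6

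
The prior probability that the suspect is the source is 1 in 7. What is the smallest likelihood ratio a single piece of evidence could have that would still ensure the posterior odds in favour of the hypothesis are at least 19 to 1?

114

Prior odds = (1/7)/(6/7) = 1/6.
Target odds = 19.
Required Bayes factor = 19 ÷ (1/6) = 114.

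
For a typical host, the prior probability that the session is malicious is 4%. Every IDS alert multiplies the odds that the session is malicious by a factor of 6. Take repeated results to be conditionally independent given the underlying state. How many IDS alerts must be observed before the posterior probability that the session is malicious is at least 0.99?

5

Prior odds: 0.04 ÷ 0.96 = 1/24.
Likelihood ratio per IDS alert = 6.
Target odds: 0.99 ÷ 0.01 = 99.
Require 6ⁿ ≥ 99 ÷ (1/24) = 2376.
6⁴ = 1296 falls short of 2376 but 6⁵ = 7776 reaches it, so n = 5.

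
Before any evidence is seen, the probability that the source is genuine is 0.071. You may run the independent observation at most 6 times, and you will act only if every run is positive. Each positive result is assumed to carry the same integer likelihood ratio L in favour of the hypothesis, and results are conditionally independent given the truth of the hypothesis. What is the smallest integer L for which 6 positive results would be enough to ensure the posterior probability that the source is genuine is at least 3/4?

Prior odds = 0.071/0.929 = 71/929.
Target odds = 0.75/0.25 = 3.
Need L⁶ ≥ 3 ÷ (71/929) = 2787/71.
1⁶ = 1 < 2787/71 ≤ 64 = 2⁶, so L = 2.

2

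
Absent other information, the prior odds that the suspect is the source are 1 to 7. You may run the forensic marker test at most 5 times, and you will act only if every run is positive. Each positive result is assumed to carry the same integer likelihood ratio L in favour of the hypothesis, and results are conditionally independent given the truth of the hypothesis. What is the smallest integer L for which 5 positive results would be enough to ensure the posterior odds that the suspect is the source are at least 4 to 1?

Prior odds = 1/7.
Target odds = 4.
Need L⁵ ≥ 4 ÷ (1/7) = 28.
1⁵ = 1 < 28 ≤ 32 = 2⁵, so L = 2.

2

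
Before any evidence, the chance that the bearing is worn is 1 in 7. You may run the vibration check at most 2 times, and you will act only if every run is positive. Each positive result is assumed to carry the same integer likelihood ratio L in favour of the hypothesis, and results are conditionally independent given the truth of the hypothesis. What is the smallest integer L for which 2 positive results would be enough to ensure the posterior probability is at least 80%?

5

Prior odds = (1/7)/(6/7) = 1/6.
Target odds = 0.8/0.2 = 4.
Need L² ≥ 4 ÷ (1/6) = 24.
4² = 16 < 24 ≤ 25 = 5², so L = 5.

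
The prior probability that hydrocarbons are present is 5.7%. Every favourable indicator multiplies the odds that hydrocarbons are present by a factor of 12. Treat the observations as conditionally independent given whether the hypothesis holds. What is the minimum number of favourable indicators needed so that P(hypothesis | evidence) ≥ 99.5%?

Prior odds = 0.057/0.943 = 57/943.
Likelihood ratio per favourable indicator = 12.
Target posterior odds = 0.995/0.005 = 199.
Require 12ⁿ ≥ 199 ÷ (57/943) = 187657/57.
12³ = 1728 falls short of 187657/57 but 12⁴ = 20736 reaches it, so n = 4.

4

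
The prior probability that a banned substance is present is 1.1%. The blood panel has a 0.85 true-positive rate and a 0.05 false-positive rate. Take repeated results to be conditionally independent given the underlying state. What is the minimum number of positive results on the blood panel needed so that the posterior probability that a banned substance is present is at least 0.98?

Prior odds = 0.011/0.989 = 11/989.
Likelihood ratio of a positive result = 0.85/0.05 = 17.
Target odds: 0.98 ÷ 0.02 = 49.
Require 17ⁿ ≥ 49 ÷ (11/989) = 48461/11.
17² = 289 falls short of 48461/11 but 17³ = 4913 reaches it, so n = 3.

3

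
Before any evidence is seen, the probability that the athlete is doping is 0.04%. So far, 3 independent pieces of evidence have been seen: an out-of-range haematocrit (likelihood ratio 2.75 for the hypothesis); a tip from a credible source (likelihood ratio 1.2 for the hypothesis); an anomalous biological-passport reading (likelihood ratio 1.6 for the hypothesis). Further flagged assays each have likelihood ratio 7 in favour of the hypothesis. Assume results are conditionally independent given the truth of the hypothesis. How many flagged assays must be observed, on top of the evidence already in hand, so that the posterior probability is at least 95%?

5

Prior odds = 0.0004/0.9996 = 1/2499.
Combined Bayes factor of the evidence already in hand = 2.75 × 1.2 × 1.6 = 5.28.
Odds after that evidence = (1/2499) × 5.28 = 44/20825.
Target odds = 0.95/0.05 = 19.
Need 7ⁿ ≥ 19 ÷ (44/20825) = 395675/44.
7⁴ = 2401 falls short of 395675/44 but 7⁵ = 16807 reaches it, so n = 5.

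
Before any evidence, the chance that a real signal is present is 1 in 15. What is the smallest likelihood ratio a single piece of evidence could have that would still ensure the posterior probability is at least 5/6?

Prior odds = (1/15)/(14/15) = 1/14.
Target odds = (5/6)/(1/6) = 5.
Required Bayes factor = 5 ÷ (1/14) = 70.

70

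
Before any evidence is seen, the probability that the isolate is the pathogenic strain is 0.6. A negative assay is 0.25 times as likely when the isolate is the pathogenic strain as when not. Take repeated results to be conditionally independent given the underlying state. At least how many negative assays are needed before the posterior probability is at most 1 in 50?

Prior odds = 0.6/0.4 = 1.5.
Likelihood ratio per negative assay = 0.25.
Target odds: 0.02 ÷ 0.98 = 1/49.
Need 1.5 × 0.25ⁿ ≤ 1/49, i.e. 0.25ⁿ ≤ 2/147.
0.25³ = 0.015625 is still above 2/147 but 0.25⁴ = 0.00390625 is at or below it, so n = 4.

4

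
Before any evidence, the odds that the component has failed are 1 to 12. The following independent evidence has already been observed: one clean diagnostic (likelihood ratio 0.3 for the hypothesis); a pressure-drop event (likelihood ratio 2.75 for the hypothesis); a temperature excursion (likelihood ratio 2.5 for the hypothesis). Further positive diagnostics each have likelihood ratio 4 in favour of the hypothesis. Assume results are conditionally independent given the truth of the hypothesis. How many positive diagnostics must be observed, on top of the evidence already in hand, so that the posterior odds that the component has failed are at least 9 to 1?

3

Prior odds = 1/12.
Combined Bayes factor of the evidence already in hand = 0.3 × 2.75 × 2.5 = 2.0625.
Odds after that evidence = (1/12) × 2.0625 = 0.171875.
Target odds = 9.
Need 4ⁿ ≥ 9 ÷ 0.171875 = 576/11.
4² = 16 falls short of 576/11 but 4³ = 64 reaches it, so n = 3.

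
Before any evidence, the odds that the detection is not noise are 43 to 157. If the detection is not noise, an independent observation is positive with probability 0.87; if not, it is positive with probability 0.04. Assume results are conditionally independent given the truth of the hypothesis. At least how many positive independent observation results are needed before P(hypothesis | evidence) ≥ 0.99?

Prior odds = 43/157.
Likelihood ratio of a positive = 0.87/0.04 = 21.75.
Target odds: 0.99 ÷ 0.01 = 99.
Require 21.75ⁿ ≥ 99 ÷ (43/157) = 15543/43.
21.75¹ = 21.75 falls short of 15543/43 but 21.75² = 473.0625 reaches it, so n = 2.

2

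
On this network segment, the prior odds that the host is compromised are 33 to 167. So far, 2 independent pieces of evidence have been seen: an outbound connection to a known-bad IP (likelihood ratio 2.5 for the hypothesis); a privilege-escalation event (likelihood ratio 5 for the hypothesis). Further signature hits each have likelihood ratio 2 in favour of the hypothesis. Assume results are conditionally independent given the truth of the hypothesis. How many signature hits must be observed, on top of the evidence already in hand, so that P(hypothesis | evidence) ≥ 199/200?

7

Prior odds = 33/167.
Combined Bayes factor of the evidence already in hand = 2.5 × 5 = 12.5.
Odds after that evidence = (33/167) × 12.5 = 825/334.
Target odds = 0.995/0.005 = 199.
Need 2ⁿ ≥ 199 ÷ (825/334) = 66466/825.
2⁶ = 64 falls short of 66466/825 but 2⁷ = 128 reaches it, so n = 7.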